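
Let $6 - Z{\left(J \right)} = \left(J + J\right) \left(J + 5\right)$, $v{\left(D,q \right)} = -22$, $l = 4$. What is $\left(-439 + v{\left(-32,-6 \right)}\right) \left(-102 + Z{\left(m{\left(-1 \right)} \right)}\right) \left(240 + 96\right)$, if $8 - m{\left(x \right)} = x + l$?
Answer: $30359616$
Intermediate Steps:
$m{\left(x \right)} = 4 - x$ ($m{\left(x \right)} = 8 - \left(x + 4\right) = 8 - \left(4 + x\right) = 4 - x$)
$Z{\left(J \right)} = 6 - 2 J \left(5 + J\right)$ ($Z{\left(J \right)} = 6 - \left(J + J\right) \left(J + 5\right) = 6 - 2 J \left(5 + J\right)$)
$\left(-439 + v{\left(-32,-6 \right)}\right) \left(-102 + Z{\left(m{\left(-1 \right)} \right)}\right) \left(240 + 96\right) = \left(-439 - 22\right) \left(-102 - \left(-6 + 2 \left(4 - -1\right)^{2} + 10 \left(4 - -1\right)\right)\right) \left(240 + 96\right) = - 461 \left(-102 - \left(-6 + 2 \left(4 + 1\right)^{2} + 10 \left(4 + 1\right)\right)\right) 336 = - 461 \left(-102 - \left(44 + 50\right)\right) 336 = - 461 \left(-102 - 94\right) 336 = - 461 \left(\left(-196\right) 336\right) = \left(-461\right) \left(-65856\right) = 30359616$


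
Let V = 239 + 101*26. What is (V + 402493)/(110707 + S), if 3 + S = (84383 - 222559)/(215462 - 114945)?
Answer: 20372685043/5563747896 ≈ 3.6617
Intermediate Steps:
S = -439727/100517 (S = -3 + (84383 - 222559)/(215462 - 114945) = -3 - 138176/100517 = -439727/100517 ≈ -4.3746)
V = 2865 (V = 239 + 2626 = 2865)
(V + 402493)/(110707 + S) = (2865 + 402493)/(110707 - 439727/100517) = 405358/(11127495792/100517) = 405358*(100517/11127495792) = 20372685043/5563747896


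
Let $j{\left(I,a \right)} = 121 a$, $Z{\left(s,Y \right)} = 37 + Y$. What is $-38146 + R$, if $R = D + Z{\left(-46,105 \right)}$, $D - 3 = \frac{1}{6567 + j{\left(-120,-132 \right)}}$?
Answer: $- \frac{357399406}{9405} \approx -38001.0$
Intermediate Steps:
$D = \frac{28214}{9405}$ ($D = 3 + \frac{1}{6567 + 121 \left(-132\right)} = 3 + \frac{1}{6567 - 15972} = 3 + \frac{1}{-9405} = 3 - \frac{1}{9405} = \frac{28214}{9405} \approx 2.9999$)
$R = \frac{1363724}{9405}$ ($R = \frac{28214}{9405} + \left(37 + 105\right) = \frac{28214}{9405} + 142 = \frac{1363724}{9405} \approx 145.0$)
$-38146 + R = -38146 + \frac{1363724}{9405} = - \frac{357399406}{9405}$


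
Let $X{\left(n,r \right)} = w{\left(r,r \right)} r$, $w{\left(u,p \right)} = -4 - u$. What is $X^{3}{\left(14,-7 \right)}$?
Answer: $-9261$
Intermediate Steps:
$X{\left(n,r \right)} = r \left(-4 - r\right)$ ($X{\left(n,r \right)} = \left(-4 - r\right) r = r \left(-4 - r\right)$)
$X^{3}{\left(14,-7 \right)} = \left(\left(-1\right) \left(-7\right) \left(4 - 7\right)\right)^{3} = \left(\left(-1\right) \left(-7\right) \left(-3\right)\right)^{3} = \left(-21\right)^{3} = -9261$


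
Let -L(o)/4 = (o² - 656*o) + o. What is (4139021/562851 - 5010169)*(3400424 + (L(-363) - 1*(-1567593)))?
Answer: -9841375402900377038/562851 ≈ -1.7485e+13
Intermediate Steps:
L(o) = -4*o² + 2620*o (L(o) = -4*((o² - 656*o) + o) = -4*(o² - 655*o) = -4*o² + 2620*o)
(4139021/562851 - 5010169)*(3400424 + (L(-363) - 1*(-1567593))) = (4139021/562851 - 5010169)*(3400424 + (4*(-363)*(655 - 1*(-363)) - 1*(-1567593))) = (4139021*(1/562851) - 5010169)*(3400424 + (4*(-363)*(655 + 363) + 1567593)) = (4139021/562851 - 5010169)*(3400424 + (4*(-363)*1018 + 1567593)) = -2819974492798*(3400424 + (-1478136 + 1567593))/562851 = -2819974492798*(3400424 + 89457)/562851 = -2819974492798/562851*3489881 = -9841375402900377038/562851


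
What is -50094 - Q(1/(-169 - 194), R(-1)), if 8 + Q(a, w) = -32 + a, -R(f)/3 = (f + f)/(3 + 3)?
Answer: -18169601/363 ≈ -50054.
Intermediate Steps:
R(f) = -f (R(f) = -3*(f + f)/(3 + 3) = -3*2*f/6 = -f)
Q(a, w) = -40 + a (Q(a, w) = -8 + (-32 + a) = -40 + a)
-50094 - Q(1/(-169 - 194), R(-1)) = -50094 - (-40 + 1/(-169 - 194)) = -50094 - (-40 + 1/(-363)) = -50094 - (-40 - 1/363) = -50094 - 1*(-14521/363) = -50094 + 14521/363 = -18169601/363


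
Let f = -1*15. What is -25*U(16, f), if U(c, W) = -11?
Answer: 275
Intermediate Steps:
f = -15
-25*U(16, f) = -25*(-11) = 275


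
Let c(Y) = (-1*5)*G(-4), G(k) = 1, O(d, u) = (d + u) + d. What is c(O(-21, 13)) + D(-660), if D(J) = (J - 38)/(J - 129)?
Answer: -3247/789 ≈ -4.1153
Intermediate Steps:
O(d, u) = u + 2*d
D(J) = (-38 + J)/(-129 + J)
c(Y) = -5 (c(Y) = -1*5*1 = -5*1 = -5)
c(O(-21, 13)) + D(-660) = -5 + (-38 - 660)/(-129 - 660) = -5 - 698/(-789) = -5 - 1/789*(-698) = -5 + 698/789 = -3247/789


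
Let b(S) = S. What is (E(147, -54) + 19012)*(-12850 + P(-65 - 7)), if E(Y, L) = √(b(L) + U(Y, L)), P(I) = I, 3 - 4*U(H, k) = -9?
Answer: -245673064 - 12922*I*√51 ≈ -2.4567e+8 - 92282.0*I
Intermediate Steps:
U(H, k) = 3 (U(H, k) = ¾ - ¼*(-9) = ¾ + 9/4 = 3)
E(Y, L) = √(3 + L) (E(Y, L) = √(L + 3) = √(3 + L))
(E(147, -54) + 19012)*(-12850 + P(-65 - 7)) = (√(3 - 54) + 19012)*(-12850 + (-65 - 7)) = (√(-51) + 19012)*(-12850 - 72) = (I*√51 + 19012)*(-12922) = (19012 + I*√51)*(-12922) = -245673064 - 12922*I*√51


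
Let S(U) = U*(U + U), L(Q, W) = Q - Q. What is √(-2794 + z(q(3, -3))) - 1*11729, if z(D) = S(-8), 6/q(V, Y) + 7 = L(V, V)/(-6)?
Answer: -11729 + I*√2666 ≈ -11729.0 + 51.633*I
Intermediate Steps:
L(Q, W) = 0
S(U) = 2*U² (S(U) = U*(2*U) = 2*U²)
q(V, Y) = -6/7 (q(V, Y) = 6/(-7 + 0/(-6)) = 6/(-7 + 0*(-⅙)) = 6/(-7 + 0) = 6/(-7) = 6*(-⅐) = -6/7)
z(D) = 128 (z(D) = 2*(-8)² = 2*64 = 128)
√(-2794 + z(q(3, -3))) - 1*11729 = √(-2794 + 128) - 1*11729 = √(-2666) - 11729 = I*√2666 - 11729 = -11729 + I*√2666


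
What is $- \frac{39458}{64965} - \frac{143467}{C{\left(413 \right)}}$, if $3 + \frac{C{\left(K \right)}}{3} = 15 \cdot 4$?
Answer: $- \frac{3109026991}{3703005} \approx -839.6$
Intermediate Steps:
$C{\left(K \right)} = 171$ ($C{\left(K \right)} = -9 + 3 \cdot 15 \cdot 4 = -9 + 3 \cdot 60 = -9 + 180 = 171$)
$- \frac{39458}{64965} - \frac{143467}{C{\left(413 \right)}} = - \frac{39458}{64965} - \frac{143467}{171} = - \frac{3109026991}{3703005}$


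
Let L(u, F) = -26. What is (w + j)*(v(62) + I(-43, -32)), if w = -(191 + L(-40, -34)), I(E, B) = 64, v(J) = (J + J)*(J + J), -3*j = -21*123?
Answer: 10746240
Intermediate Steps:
j = 861 (j = -(-7)*123 = -1/3*(-2583) = 861)
v(J) = 4*J**2 (v(J) = (2*J)*(2*J) = 4*J**2)
w = -165 (w = -(191 - 26) = -1*165 = -165)
(w + j)*(v(62) + I(-43, -32)) = (-165 + 861)*(4*62**2 + 64) = 696*(4*3844 + 64) = 696*(15376 + 64) = 696*15440 = 10746240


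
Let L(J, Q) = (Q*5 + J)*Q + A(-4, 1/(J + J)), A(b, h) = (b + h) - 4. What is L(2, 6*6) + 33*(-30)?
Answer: 22217/4 ≈ 5554.3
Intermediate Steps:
A(b, h) = -4 + b + h
L(J, Q) = -8 + 1/(2*J) + Q*(J + 5*Q) (L(J, Q) = (Q*5 + J)*Q + (-4 - 4 + 1/(J + J)) = (5*Q + J)*Q + (-4 - 4 + 1/(2*J)) = (J + 5*Q)*Q + (-4 - 4 + 1/(2*J)) = Q*(J + 5*Q) + (-8 + 1/(2*J)) = -8 + 1/(2*J) + Q*(J + 5*Q))
L(2, 6*6) + 33*(-30) = (-8 + (½)/2 + 5*(6*6)² + 2*(6*6)) + 33*(-30) = (-8 + (½)*(½) + 5*36² + 2*36) - 990 = (-8 + ¼ + 5*1296 + 72) - 990 = (-8 + ¼ + 6480 + 72) - 990 = 26177/4 - 990 = 22217/4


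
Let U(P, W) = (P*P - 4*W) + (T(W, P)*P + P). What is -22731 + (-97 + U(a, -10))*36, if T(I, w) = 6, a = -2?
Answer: -25143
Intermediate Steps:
U(P, W) = P**2 - 4*W + 7*P (U(P, W) = (P*P - 4*W) + (6*P + P) = (P**2 - 4*W) + 7*P = P**2 - 4*W + 7*P)
-22731 + (-97 + U(a, -10))*36 = -22731 + (-97 + ((-2)**2 - 4*(-10) + 7*(-2)))*36 = -22731 + (-97 + (4 + 40 - 14))*36 = -22731 + (-97 + 30)*36 = -22731 - 67*36 = -22731 - 2412 = -25143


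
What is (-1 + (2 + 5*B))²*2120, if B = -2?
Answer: 171720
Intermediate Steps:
(-1 + (2 + 5*B))²*2120 = (-1 + (2 + 5*(-2)))²*2120 = (-1 + (2 - 10))²*2120 = (-1 - 8)²*2120 = (-9)²*2120 = 81*2120 = 171720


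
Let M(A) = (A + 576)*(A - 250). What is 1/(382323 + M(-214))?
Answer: 1/214355 ≈ 4.6652e-6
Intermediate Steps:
M(A) = (-250 + A)*(576 + A) (M(A) = (576 + A)*(-250 + A) = (-250 + A)*(576 + A))
1/(382323 + M(-214)) = 1/(382323 + (-144000 + (-214)² + 326*(-214))) = 1/(382323 + (-144000 + 45796 - 69764)) = 1/(382323 - 167968) = 1/214355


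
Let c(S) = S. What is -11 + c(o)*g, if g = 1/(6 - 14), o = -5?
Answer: -83/8 ≈ -10.375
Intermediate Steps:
g = -⅛ (g = 1/(-8) = -⅛ ≈ -0.12500)
-11 + c(o)*g = -11 - 5*(-⅛) = -11 + 5/8 = -83/8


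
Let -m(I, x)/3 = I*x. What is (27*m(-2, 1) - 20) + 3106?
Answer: 3248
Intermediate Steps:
m(I, x) = -3*I*x
(27*m(-2, 1) - 20) + 3106 = (27*(-3*(-2)*1) - 20) + 3106 = (27*6 - 20) + 3106 = (162 - 20) + 3106 = 142 + 3106 = 3248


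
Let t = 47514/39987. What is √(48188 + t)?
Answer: √951266574890/4443 ≈ 219.52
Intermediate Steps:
t = 15838/13329 (t = 47514*(1/39987) = 15838/13329 ≈ 1.1882)
√(48188 + t) = √(48188 + 15838/13329) = √(642313690/13329) = √951266574890/4443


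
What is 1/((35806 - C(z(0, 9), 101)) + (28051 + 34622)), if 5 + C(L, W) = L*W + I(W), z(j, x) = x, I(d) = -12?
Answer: 1/97587 ≈ 1.0247e-5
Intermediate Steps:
C(L, W) = -17 + L*W (C(L, W) = -5 + (L*W - 12) = -5 + (-12 + L*W) = -17 + L*W)
1/((35806 - C(z(0, 9), 101)) + (28051 + 34622)) = 1/((35806 - (-17 + 9*101)) + (28051 + 34622)) = 1/((35806 - (-17 + 909)) + 62673) = 1/((35806 - 1*892) + 62673) = 1/((35806 - 892) + 62673) = 1/(34914 + 62673) = 1/97587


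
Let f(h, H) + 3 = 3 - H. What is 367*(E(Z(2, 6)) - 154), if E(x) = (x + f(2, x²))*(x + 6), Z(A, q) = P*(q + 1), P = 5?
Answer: -17962448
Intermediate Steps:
f(h, H) = -H (f(h, H) = -3 + (3 - H) = -H)
Z(A, q) = 5 + 5*q (Z(A, q) = 5*(q + 1) = 5*(1 + q) = 5 + 5*q)
E(x) = (6 + x)*(x - x²) (E(x) = (x - x²)*(x + 6) = (x - x²)*(6 + x) = (6 + x)*(x - x²))
367*(E(Z(2, 6)) - 154) = 367*((5 + 5*6)*(6 - (5 + 5*6)² - 5*(5 + 5*6)) - 154) = 367*((5 + 30)*(6 - (5 + 30)² - 5*(5 + 30)) - 154) = 367*(35*(6 - 1*35² - 5*35) - 154) = 367*(35*(6 - 1*1225 - 175) - 154) = 367*(35*(6 - 1225 - 175) - 154) = 367*(35*(-1394) - 154) = 367*(-48790 - 154) = 367*(-48944) = -17962448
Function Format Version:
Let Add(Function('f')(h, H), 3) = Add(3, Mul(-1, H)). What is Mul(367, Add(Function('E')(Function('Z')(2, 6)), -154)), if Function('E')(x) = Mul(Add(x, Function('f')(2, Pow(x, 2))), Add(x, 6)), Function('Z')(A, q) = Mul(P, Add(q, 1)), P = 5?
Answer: -17962448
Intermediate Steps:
Function('f')(h, H) = Mul(-1, H) (Function('f')(h, H) = Add(-3, Add(3, Mul(-1, H))) = Mul(-1, H))
Function('Z')(A, q) = Add(5, Mul(5, q)) (Function('Z')(A, q) = Mul(5, Add(q, 1)) = Mul(5, Add(1, q)) = Add(5, Mul(5, q)))
Function('E')(x) = Mul(Add(6, x), Add(x, Mul(-1, Pow(x, 2)))) (Function('E')(x) = Mul(Add(x, Mul(-1, Pow(x, 2))), Add(x, 6)) = Mul(Add(x, Mul(-1, Pow(x, 2))), Add(6, x)) = Mul(Add(6, x), Add(x, Mul(-1, Pow(x, 2)))))
Mul(367, Add(Function('E')(Function('Z')(2, 6)), -154)) = Mul(367, Add(Mul(Add(5, Mul(5, 6)), Add(6, Mul(-1, Pow(Add(5, Mul(5, 6)), 2)), Mul(-5, Add(5, Mul(5, 6))))), -154)) = Mul(367, Add(Mul(Add(5, 30), Add(6, Mul(-1, Pow(Add(5, 30), 2)), Mul(-5, Add(5, 30)))), -154)) = Mul(367, Add(Mul(35, Add(6, Mul(-1, Pow(35, 2)), Mul(-5, 35))), -154)) = Mul(367, Add(Mul(35, Add(6, Mul(-1, 1225), -175)), -154)) = Mul(367, Add(Mul(35, Add(6, -1225, -175)), -154)) = Mul(367, Add(Mul(35, -1394), -154)) = Mul(367, Add(-48790, -154)) = Mul(367, -48944) = -17962448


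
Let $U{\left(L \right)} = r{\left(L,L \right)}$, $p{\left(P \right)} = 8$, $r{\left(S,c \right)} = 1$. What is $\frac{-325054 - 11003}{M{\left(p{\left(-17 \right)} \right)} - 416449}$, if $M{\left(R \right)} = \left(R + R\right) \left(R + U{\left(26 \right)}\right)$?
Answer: $\frac{336057}{416305} \approx 0.80724$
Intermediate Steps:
$U{\left(L \right)} = 1$
$M{\left(R \right)} = 2 R \left(1 + R\right)$ ($M{\left(R \right)} = \left(R + R\right) \left(R + 1\right) = 2 R \left(1 + R\right)$)
$\frac{-325054 - 11003}{M{\left(p{\left(-17 \right)} \right)} - 416449} = \frac{-325054 - 11003}{2 \cdot 8 \left(1 + 8\right) - 416449} = \frac{-325054 - 11003}{2 \cdot 8 \cdot 9 - 416449} = \frac{-325054 - 11003}{144 - 416449} = - \frac{336057}{-416305} = \left(-336057\right) \left(- \frac{1}{416305}\right) = \frac{336057}{416305}$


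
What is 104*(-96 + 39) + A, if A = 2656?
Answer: -3272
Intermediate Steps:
104*(-96 + 39) + A = 104*(-96 + 39) + 2656 = 104*(-57) + 2656 = -5928 + 2656 = -3272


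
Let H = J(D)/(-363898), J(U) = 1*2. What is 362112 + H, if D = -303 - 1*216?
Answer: 65885916287/181949 ≈ 3.6211e+5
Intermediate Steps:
D = -519 (D = -303 - 216 = -519)
J(U) = 2
H = -1/181949 (H = 2/(-363898) = 2*(-1/363898) = -1/181949 ≈ -5.4960e-6)
362112 + H = 362112 - 1/181949 = 65885916287/181949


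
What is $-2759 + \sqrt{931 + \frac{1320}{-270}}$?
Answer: $-2759 + \frac{\sqrt{8335}}{3} \approx -2728.6$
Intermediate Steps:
$-2759 + \sqrt{931 + \frac{1320}{-270}} = -2759 + \sqrt{931 + 1320 \left(- \frac{1}{270}\right)} = -2759 + \sqrt{931 - \frac{44}{9}} = -2759 + \sqrt{\frac{8335}{9}} = -2759 + \frac{\sqrt{8335}}{3}$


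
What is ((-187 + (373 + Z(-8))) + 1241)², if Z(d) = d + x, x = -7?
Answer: 1993744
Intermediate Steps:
Z(d) = -7 + d (Z(d) = d - 7 = -7 + d)
((-187 + (373 + Z(-8))) + 1241)² = ((-187 + (373 + (-7 - 8))) + 1241)² = ((-187 + (373 - 15)) + 1241)² = ((-187 + 358) + 1241)² = (171 + 1241)² = 1412² = 1993744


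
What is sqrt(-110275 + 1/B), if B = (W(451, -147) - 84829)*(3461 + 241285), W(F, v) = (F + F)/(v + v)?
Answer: I*sqrt(28533861514372057601035596063)/508676578374 ≈ 332.08*I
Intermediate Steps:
W(F, v) = F/v (W(F, v) = (2*F)/((2*v)) = (2*F)*(1/(2*v)) = F/v)
B = -1017353156748/49 (B = (451/(-147) - 84829)*(3461 + 241285) = (451*(-1/147) - 84829)*244746 = (-451/147 - 84829)*244746 = -12470314/147*244746 = -1017353156748/49 ≈ -2.0762e+10)
sqrt(-110275 + 1/B) = sqrt(-110275 + 1/(-1017353156748/49)) = sqrt(-110275 - 49/1017353156748) = sqrt(-112188619360385749/1017353156748) = I*sqrt(28533861514372057601035596063)/508676578374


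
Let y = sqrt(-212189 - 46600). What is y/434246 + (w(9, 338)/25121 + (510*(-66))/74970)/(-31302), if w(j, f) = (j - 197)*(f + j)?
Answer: 624871/6421756593 + I*sqrt(258789)/434246 ≈ 9.7305e-5 + 0.0011715*I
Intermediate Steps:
w(j, f) = (-197 + j)*(f + j)
y = I*sqrt(258789) (y = sqrt(-258789) = I*sqrt(258789) ≈ 508.71*I)
y/434246 + (w(9, 338)/25121 + (510*(-66))/74970)/(-31302) = (I*sqrt(258789))/434246 + ((9**2 - 197*338 - 197*9 + 338*9)/25121 + (510*(-66))/74970)/(-31302) = (I*sqrt(258789))*(1/434246) + ((81 - 66586 - 1773 + 3042)*(1/25121) - 33660*1/74970)*(-1/31302) = I*sqrt(258789)/434246 + (-65236*1/25121 - 22/49)*(-1/31302) = I*sqrt(258789)/434246 + (-65236/25121 - 22/49)*(-1/31302) = I*sqrt(258789)/434246 - 3749226/1230929*(-1/31302) = I*sqrt(258789)/434246 + 624871/6421756593 = 624871/6421756593 + I*sqrt(258789)/434246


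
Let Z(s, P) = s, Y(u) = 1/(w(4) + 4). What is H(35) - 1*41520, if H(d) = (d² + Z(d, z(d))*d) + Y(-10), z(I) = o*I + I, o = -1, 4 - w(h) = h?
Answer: -156279/4 ≈ -39070.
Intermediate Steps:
w(h) = 4 - h
z(I) = 0 (z(I) = -I + I = 0)
Y(u) = ¼ (Y(u) = 1/((4 - 1*4) + 4) = 1/((4 - 4) + 4) = 1/(0 + 4) = 1/4 = ¼)
H(d) = ¼ + 2*d² (H(d) = (d² + d*d) + ¼ = (d² + d²) + ¼ = 2*d² + ¼ = ¼ + 2*d²)
H(35) - 1*41520 = (¼ + 2*35²) - 1*41520 = (¼ + 2*1225) - 41520 = (¼ + 2450) - 41520 = 9801/4 - 41520 = -156279/4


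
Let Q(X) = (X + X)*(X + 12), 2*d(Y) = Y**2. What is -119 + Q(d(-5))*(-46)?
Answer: -28294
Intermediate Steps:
d(Y) = Y**2/2
Q(X) = 2*X*(12 + X) (Q(X) = (2*X)*(12 + X) = 2*X*(12 + X))
-119 + Q(d(-5))*(-46) = -119 + (2*((1/2)*(-5)**2)*(12 + (1/2)*(-5)**2))*(-46) = -119 + (2*((1/2)*25)*(12 + (1/2)*25))*(-46) = -119 + (2*(25/2)*(12 + 25/2))*(-46) = -119 + (2*(25/2)*(49/2))*(-46) = -119 + (1225/2)*(-46) = -119 - 28175 = -28294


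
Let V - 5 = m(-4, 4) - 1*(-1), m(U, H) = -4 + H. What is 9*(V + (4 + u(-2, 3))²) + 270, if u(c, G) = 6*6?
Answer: 14724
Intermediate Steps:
u(c, G) = 36
V = 6 (V = 5 + ((-4 + 4) - 1*(-1)) = 5 + (0 + 1) = 5 + 1 = 6)
9*(V + (4 + u(-2, 3))²) + 270 = 9*(6 + (4 + 36)²) + 270 = 9*(6 + 40²) + 270 = 9*(6 + 1600) + 270 = 9*1606 + 270 = 14454 + 270 = 14724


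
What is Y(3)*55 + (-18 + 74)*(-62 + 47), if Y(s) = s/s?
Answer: -785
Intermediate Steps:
Y(s) = 1
Y(3)*55 + (-18 + 74)*(-62 + 47) = 1*55 + (-18 + 74)*(-62 + 47) = 55 + 56*(-15) = 55 - 840 = -785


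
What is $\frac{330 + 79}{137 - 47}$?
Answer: $\frac{409}{90} \approx 4.5444$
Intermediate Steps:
$\frac{330 + 79}{137 - 47} = \frac{409}{90}$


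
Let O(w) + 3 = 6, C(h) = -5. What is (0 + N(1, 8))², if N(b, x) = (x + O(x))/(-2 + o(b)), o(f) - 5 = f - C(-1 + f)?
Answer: 121/81 ≈ 1.4938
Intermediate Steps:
O(w) = 3 (O(w) = -3 + 6 = 3)
o(f) = 10 + f (o(f) = 5 + (f - 1*(-5)) = 5 + (f + 5) = 5 + (5 + f) = 10 + f)
N(b, x) = (3 + x)/(8 + b) (N(b, x) = (x + 3)/(-2 + (10 + b)) = (3 + x)/(8 + b))
(0 + N(1, 8))² = (0 + (3 + 8)/(8 + 1))² = (0 + 11/9)² = (11/9)² = 121/81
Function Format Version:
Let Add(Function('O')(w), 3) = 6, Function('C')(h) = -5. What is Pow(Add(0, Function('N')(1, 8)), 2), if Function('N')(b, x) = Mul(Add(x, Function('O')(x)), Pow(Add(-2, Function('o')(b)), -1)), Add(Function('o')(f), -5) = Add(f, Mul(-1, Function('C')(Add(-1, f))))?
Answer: Rational(121, 81) ≈ 1.4938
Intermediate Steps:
Function('O')(w) = 3 (Function('O')(w) = Add(-3, 6) = 3)
Function('o')(f) = Add(10, f) (Function('o')(f) = Add(5, Add(f, Mul(-1, -5))) = Add(5, Add(f, 5)) = Add(5, Add(5, f)) = Add(10, f))
Function('N')(b, x) = Mul(Pow(Add(8, b), -1), Add(3, x)) (Function('N')(b, x) = Mul(Add(x, 3), Pow(Add(-2, Add(10, b)), -1)) = Mul(Add(3, x), Pow(Add(8, b), -1)) = Mul(Pow(Add(8, b), -1), Add(3, x)))
Pow(Add(0, Function('N')(1, 8)), 2) = Pow(Add(0, Mul(Pow(Add(8, 1), -1), Add(3, 8))), 2) = Pow(Add(0, Mul(Pow(9, -1), 11)), 2) = Pow(Add(0, Mul(Rational(1, 9), 11)), 2) = Pow(Add(0, Rational(11, 9)), 2) = Pow(Rational(11, 9), 2) = Rational(121, 81)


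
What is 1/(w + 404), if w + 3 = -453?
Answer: -1/52 ≈ -0.019231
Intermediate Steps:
w = -456 (w = -3 - 453 = -456)
1/(w + 404) = 1/(-456 + 404) = 1/(-52) = -1/52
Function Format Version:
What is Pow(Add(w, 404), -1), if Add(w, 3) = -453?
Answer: Rational(-1, 52) ≈ -0.019231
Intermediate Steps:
w = -456 (w = Add(-3, -453) = -456)
Pow(Add(w, 404), -1) = Pow(Add(-456, 404), -1) = Pow(-52, -1) = Rational(-1, 52)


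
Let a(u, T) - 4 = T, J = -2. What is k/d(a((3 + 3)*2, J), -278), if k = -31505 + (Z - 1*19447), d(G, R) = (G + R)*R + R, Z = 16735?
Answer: -34217/76450 ≈ -0.44757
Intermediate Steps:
a(u, T) = 4 + T
d(G, R) = R + R*(G + R) (d(G, R) = R*(G + R) + R = R + R*(G + R))
k = -34217 (k = -31505 + (16735 - 1*19447) = -31505 + (16735 - 19447) = -31505 - 2712 = -34217)
k/d(a((3 + 3)*2, J), -278) = -34217*(-1/(278*(1 + (4 - 2) - 278))) = -34217*(-1/(278*(1 + 2 - 278))) = -34217/((-278*(-275))) = -34217/76450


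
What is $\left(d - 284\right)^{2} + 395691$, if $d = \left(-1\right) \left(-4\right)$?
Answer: $474091$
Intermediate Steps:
$d = 4$
$\left(d - 284\right)^{2} + 395691 = \left(4 - 284\right)^{2} + 395691 = \left(-280\right)^{2} + 395691 = 78400 + 395691 = 474091$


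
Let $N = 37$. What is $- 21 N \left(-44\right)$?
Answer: $34188$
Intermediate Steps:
$- 21 N \left(-44\right) = \left(-21\right) 37 \left(-44\right) = \left(-777\right) \left(-44\right) = 34188$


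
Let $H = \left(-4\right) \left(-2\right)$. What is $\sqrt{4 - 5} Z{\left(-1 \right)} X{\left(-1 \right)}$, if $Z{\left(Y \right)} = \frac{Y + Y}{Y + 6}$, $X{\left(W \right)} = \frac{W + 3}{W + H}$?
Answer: $- \frac{4 i}{35} \approx - 0.11429 i$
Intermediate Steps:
$H = 8$
$X{\left(W \right)} = \frac{3 + W}{8 + W}$ ($X{\left(W \right)} = \frac{W + 3}{W + 8} = \frac{3 + W}{8 + W}$)
$Z{\left(Y \right)} = \frac{2 Y}{6 + Y}$
$\sqrt{4 - 5} Z{\left(-1 \right)} X{\left(-1 \right)} = \sqrt{4 - 5} \cdot 2 \left(-1\right) \frac{1}{6 - 1} \frac{3 - 1}{8 - 1} = \sqrt{-1} \cdot 2 \left(-1\right) \frac{1}{5} \cdot \frac{1}{7} \cdot 2 = i 2 \left(-1\right) \frac{1}{5} \cdot \frac{1}{7} \cdot 2 = i \left(- \frac{2}{5}\right) \frac{2}{7} = - \frac{2 i}{5} \cdot \frac{2}{7} = - \frac{4 i}{35}$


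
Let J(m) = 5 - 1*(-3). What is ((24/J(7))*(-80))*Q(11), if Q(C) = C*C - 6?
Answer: -27600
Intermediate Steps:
J(m) = 8 (J(m) = 5 + 3 = 8)
Q(C) = -6 + C² (Q(C) = C² - 6 = -6 + C²)
((24/J(7))*(-80))*Q(11) = ((24/8)*(-80))*(-6 + 11²) = ((24*(⅛))*(-80))*(-6 + 121) = (3*(-80))*115 = -240*115 = -27600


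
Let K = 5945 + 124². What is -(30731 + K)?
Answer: -52052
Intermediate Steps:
K = 21321 (K = 5945 + 15376 = 21321)
-(30731 + K) = -(30731 + 21321) = -1*52052 = -52052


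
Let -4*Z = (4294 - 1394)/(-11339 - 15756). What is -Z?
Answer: -145/5419 ≈ -0.026758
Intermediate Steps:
Z = 145/5419 (Z = -(4294 - 1394)/(4*(-11339 - 15756)) = -725/(-27095) = -725*(-1)/27095 = -¼*(-580/5419) = 145/5419 ≈ 0.026758)
-Z = -1*145/5419 = -145/5419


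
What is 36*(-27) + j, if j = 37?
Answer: -935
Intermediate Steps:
36*(-27) + j = 36*(-27) + 37 = -972 + 37 = -935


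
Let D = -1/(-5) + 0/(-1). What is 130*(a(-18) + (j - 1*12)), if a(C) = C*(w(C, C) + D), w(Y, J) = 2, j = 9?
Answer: -5538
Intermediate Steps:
D = 1/5 (D = -1*(-1/5) + 0*(-1) = 1/5 + 0 = 1/5 ≈ 0.20000)
a(C) = 11*C/5 (a(C) = C*(2 + 1/5) = C*(11/5) = 11*C/5)
130*(a(-18) + (j - 1*12)) = 130*((11/5)*(-18) + (9 - 1*12)) = 130*(-198/5 + (9 - 12)) = 130*(-198/5 - 3) = 130*(-213/5) = -5538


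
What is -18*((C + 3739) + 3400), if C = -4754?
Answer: -42930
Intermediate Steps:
-18*((C + 3739) + 3400) = -18*((-4754 + 3739) + 3400) = -18*(-1015 + 3400) = -18*2385 = -42930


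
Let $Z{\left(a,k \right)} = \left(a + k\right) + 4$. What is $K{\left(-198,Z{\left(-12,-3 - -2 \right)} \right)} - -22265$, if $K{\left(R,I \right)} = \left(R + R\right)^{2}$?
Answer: $179081$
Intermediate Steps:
$Z{\left(a,k \right)} = 4 + a + k$
$K{\left(R,I \right)} = 4 R^{2}$ ($K{\left(R,I \right)} = \left(2 R\right)^{2} = 4 R^{2}$)
$K{\left(-198,Z{\left(-12,-3 - -2 \right)} \right)} - -22265 = 4 \left(-198\right)^{2} - -22265 = 4 \cdot 39204 + 22265 = 156816 + 22265 = 179081$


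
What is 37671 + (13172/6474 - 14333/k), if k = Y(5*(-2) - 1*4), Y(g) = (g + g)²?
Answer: 95560532671/2537808 ≈ 37655.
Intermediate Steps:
Y(g) = 4*g² (Y(g) = (2*g)² = 4*g²)
k = 784 (k = 4*(5*(-2) - 1*4)² = 4*(-10 - 4)² = 4*(-14)² = 4*196 = 784)
37671 + (13172/6474 - 14333/k) = 37671 + (13172/6474 - 14333/784) = 37671 + (13172*(1/6474) - 14333*1/784) = 37671 + (6586/3237 - 14333/784) = 37671 - 41232497/2537808 = 95560532671/2537808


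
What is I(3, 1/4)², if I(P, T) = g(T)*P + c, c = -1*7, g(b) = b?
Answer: 625/16 ≈ 39.063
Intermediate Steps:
c = -7
I(P, T) = -7 + P*T (I(P, T) = T*P - 7 = P*T - 7 = -7 + P*T)
I(3, 1/4)² = (-7 + 3/4)² = (-7 + 3*(¼))² = (-7 + ¾)² = (-25/4)² = 625/16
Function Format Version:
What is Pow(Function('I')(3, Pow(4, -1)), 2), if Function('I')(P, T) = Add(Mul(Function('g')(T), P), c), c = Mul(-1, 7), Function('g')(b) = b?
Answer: Rational(625, 16) ≈ 39.063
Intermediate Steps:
c = -7
Function('I')(P, T) = Add(-7, Mul(P, T)) (Function('I')(P, T) = Add(Mul(T, P), -7) = Add(Mul(P, T), -7) = Add(-7, Mul(P, T)))
Pow(Function('I')(3, Pow(4, -1)), 2) = Pow(Add(-7, Mul(3, Pow(4, -1))), 2) = Pow(Add(-7, Mul(3, Rational(1, 4))), 2) = Pow(Add(-7, Rational(3, 4)), 2) = Pow(Rational(-25, 4), 2) = Rational(625, 16)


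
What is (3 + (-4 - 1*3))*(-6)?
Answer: 24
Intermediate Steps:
(3 + (-4 - 1*3))*(-6) = (3 + (-4 - 3))*(-6) = (3 - 7)*(-6) = -4*(-6) = 24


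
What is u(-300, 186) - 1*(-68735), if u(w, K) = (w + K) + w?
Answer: 68321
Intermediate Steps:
u(w, K) = K + 2*w (u(w, K) = (K + w) + w = K + 2*w)
u(-300, 186) - 1*(-68735) = (186 + 2*(-300)) - 1*(-68735) = (186 - 600) + 68735 = -414 + 68735 = 68321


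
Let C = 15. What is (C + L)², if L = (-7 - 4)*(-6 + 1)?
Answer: 4900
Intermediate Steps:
L = 55 (L = -11*(-5) = 55)
(C + L)² = (15 + 55)² = 70² = 4900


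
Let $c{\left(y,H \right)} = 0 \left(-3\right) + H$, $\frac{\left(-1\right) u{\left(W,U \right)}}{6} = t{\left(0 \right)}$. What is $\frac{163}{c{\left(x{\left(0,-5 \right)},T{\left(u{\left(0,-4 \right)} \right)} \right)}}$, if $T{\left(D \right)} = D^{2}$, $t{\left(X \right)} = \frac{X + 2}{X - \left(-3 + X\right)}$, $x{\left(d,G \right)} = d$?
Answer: $\frac{163}{16} \approx 10.188$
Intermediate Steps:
$t{\left(X \right)} = \frac{2}{3} + \frac{X}{3}$ ($t{\left(X \right)} = \frac{2 + X}{3} = \left(2 + X\right) \frac{1}{3} = \frac{2}{3} + \frac{X}{3}$)
$u{\left(W,U \right)} = -4$ ($u{\left(W,U \right)} = - 6 \left(\frac{2}{3} + \frac{1}{3} \cdot 0\right) = - 6 \left(\frac{2}{3} + 0\right) = \left(-6\right) \frac{2}{3} = -4$)
$c{\left(y,H \right)} = H$ ($c{\left(y,H \right)} = 0 + H = H$)
$\frac{163}{c{\left(x{\left(0,-5 \right)},T{\left(u{\left(0,-4 \right)} \right)} \right)}} = \frac{163}{\left(-4\right)^{2}} = \frac{163}{16}$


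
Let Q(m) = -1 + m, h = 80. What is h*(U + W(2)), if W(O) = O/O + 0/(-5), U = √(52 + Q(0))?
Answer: 80 + 80*√51 ≈ 651.31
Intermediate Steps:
U = √51 (U = √(52 + (-1 + 0)) = √(52 - 1) = √51 ≈ 7.1414)
W(O) = 1 (W(O) = 1 + 0*(-⅕) = 1 + 0 = 1)
h*(U + W(2)) = 80*(√51 + 1) = 80*(1 + √51) = 80 + 80*√51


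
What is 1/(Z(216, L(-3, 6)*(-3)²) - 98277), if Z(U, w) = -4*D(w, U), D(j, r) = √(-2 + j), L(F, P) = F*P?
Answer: I/(-98277*I + 8*√41) ≈ -1.0175e-5 + 5.3037e-9*I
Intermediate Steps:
Z(U, w) = -4*√(-2 + w)
1/(Z(216, L(-3, 6)*(-3)²) - 98277) = 1/(-4*√(-2 - 3*6*(-3)²) - 98277) = 1/(-4*√(-2 - 18*9) - 98277) = 1/(-4*√(-2 - 162) - 98277) = 1/(-8*I*√41 - 98277) = 1/(-98277 - 8*I*√41)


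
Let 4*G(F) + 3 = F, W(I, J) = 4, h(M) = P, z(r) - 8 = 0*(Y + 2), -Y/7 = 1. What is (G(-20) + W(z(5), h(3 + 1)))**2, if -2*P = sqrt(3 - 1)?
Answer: 49/16 ≈ 3.0625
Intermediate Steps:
Y = -7 (Y = -7*1 = -7)
P = -sqrt(2)/2 (P = -sqrt(3 - 1)/2 = -sqrt(2)/2 ≈ -0.70711)
z(r) = 8 (z(r) = 8 + 0*(-7 + 2) = 8 + 0*(-5) = 8 + 0 = 8)
h(M) = -sqrt(2)/2
G(F) = -3/4 + F/4
(G(-20) + W(z(5), h(3 + 1)))**2 = ((-3/4 + (1/4)*(-20)) + 4)**2 = ((-3/4 - 5) + 4)**2 = (-23/4 + 4)**2 = (-7/4)**2 = 49/16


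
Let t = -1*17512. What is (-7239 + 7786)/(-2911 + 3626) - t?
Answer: 12521627/715 ≈ 17513.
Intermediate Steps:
t = -17512
(-7239 + 7786)/(-2911 + 3626) - t = (-7239 + 7786)/(-2911 + 3626) - 1*(-17512) = 547/715 + 17512 = 12521627/715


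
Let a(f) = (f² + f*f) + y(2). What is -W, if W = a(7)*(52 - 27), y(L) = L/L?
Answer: -2475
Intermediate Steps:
y(L) = 1
a(f) = 1 + 2*f² (a(f) = (f² + f*f) + 1 = (f² + f²) + 1 = 2*f² + 1 = 1 + 2*f²)
W = 2475 (W = (1 + 2*7²)*(52 - 27) = (1 + 2*49)*25 = (1 + 98)*25 = 99*25 = 2475)
-W = -1*2475 = -2475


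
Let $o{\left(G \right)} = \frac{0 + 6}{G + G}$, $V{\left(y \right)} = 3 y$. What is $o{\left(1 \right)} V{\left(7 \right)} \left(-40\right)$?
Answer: $-2520$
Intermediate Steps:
$o{\left(G \right)} = \frac{3}{G}$ ($o{\left(G \right)} = \frac{6}{2 G} = 6 \frac{1}{2 G} = \frac{3}{G}$)
$o{\left(1 \right)} V{\left(7 \right)} \left(-40\right) = \frac{3}{1} \cdot 3 \cdot 7 \left(-40\right) = 3 \cdot 1 \cdot 21 \left(-40\right) = 3 \cdot 21 \left(-40\right) = 63 \left(-40\right) = -2520$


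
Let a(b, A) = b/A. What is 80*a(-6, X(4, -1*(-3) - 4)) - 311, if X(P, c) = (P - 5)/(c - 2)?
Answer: -1751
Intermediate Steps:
X(P, c) = (-5 + P)/(-2 + c)
80*a(-6, X(4, -1*(-3) - 4)) - 311 = 80*(-6*(-2 + (-1*(-3) - 4))/(-5 + 4)) - 311 = 80*(-6/(-1/(-2 + (3 - 4)))) - 311 = 80*(-6/(-1/(-2 - 1))) - 311 = 80*(-6/(-1/(-3))) - 311 = 80*(-6/((-⅓*(-1)))) - 311 = 80*(-6/⅓) - 311 = 80*(-6*3) - 311 = 80*(-18) - 311 = -1440 - 311 = -1751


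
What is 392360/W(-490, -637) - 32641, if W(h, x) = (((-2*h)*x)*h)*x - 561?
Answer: -6360107805809761/194850274361 ≈ -32641.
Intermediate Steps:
W(h, x) = -561 - 2*h²*x² (W(h, x) = ((-2*h*x)*h)*x - 561 = (-2*x*h²)*x - 561 = -2*h²*x² - 561 = -561 - 2*h²*x²)
392360/W(-490, -637) - 32641 = 392360/(-561 - 2*(-490)²*(-637)²) - 32641 = 392360/(-561 - 2*240100*405769) - 32641 = 392360/(-561 - 194850273800) - 32641 = 392360/(-194850274361) - 32641 = 392360*(-1/194850274361) - 32641 = -392360/194850274361 - 32641 = -6360107805809761/194850274361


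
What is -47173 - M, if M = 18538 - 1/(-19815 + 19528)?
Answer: -18859058/287 ≈ -65711.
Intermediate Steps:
M = 5320407/287 (M = 18538 - 1/(-287) = 18538 - 1*(-1/287) = 18538 + 1/287 = 5320407/287 ≈ 18538.)
-47173 - M = -47173 - 1*5320407/287 = -47173 - 5320407/287 = -18859058/287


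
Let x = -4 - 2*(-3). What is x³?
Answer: 8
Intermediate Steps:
x = 2 (x = -4 + 6 = 2)
x³ = 2³ = 8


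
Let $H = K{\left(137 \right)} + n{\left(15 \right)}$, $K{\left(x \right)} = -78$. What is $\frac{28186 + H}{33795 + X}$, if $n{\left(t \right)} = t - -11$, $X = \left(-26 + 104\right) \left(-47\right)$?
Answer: $\frac{9378}{10043} \approx 0.93378$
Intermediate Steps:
$X = -3666$ ($X = 78 \left(-47\right) = -3666$)
$n{\left(t \right)} = 11 + t$ ($n{\left(t \right)} = t + 11 = 11 + t$)
$H = -52$ ($H = -78 + \left(11 + 15\right) = -78 + 26 = -52$)
$\frac{28186 + H}{33795 + X} = \frac{28186 - 52}{33795 - 3666} = \frac{28134}{30129} = 28134 \cdot \frac{1}{30129} = \frac{9378}{10043}$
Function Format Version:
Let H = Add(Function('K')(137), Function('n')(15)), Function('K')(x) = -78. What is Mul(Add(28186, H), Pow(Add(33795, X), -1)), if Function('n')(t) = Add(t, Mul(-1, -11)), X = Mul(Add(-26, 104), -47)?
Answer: Rational(9378, 10043) ≈ 0.93378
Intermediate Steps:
X = -3666 (X = Mul(78, -47) = -3666)
Function('n')(t) = Add(11, t) (Function('n')(t) = Add(t, 11) = Add(11, t))
H = -52 (H = Add(-78, Add(11, 15)) = Add(-78, 26) = -52)
Mul(Add(28186, H), Pow(Add(33795, X), -1)) = Mul(Add(28186, -52), Pow(Add(33795, -3666), -1)) = Mul(28134, Pow(30129, -1)) = Mul(28134, Rational(1, 30129)) = Rational(9378, 10043)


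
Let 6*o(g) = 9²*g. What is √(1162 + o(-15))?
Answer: √3838/2 ≈ 30.976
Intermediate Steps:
o(g) = 27*g/2 (o(g) = (9²*g)/6 = (81*g)/6 = 27*g/2)
√(1162 + o(-15)) = √(1162 + (27/2)*(-15)) = √(1162 - 405/2) = √(1919/2) = √3838/2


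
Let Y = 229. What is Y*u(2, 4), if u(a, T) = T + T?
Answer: 1832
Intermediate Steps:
u(a, T) = 2*T
Y*u(2, 4) = 229*(2*4) = 229*8 = 1832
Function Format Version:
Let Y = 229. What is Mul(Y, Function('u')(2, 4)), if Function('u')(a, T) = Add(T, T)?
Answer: 1832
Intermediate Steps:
Function('u')(a, T) = Mul(2, T)
Mul(Y, Function('u')(2, 4)) = Mul(229, Mul(2, 4)) = Mul(229, 8) = 1832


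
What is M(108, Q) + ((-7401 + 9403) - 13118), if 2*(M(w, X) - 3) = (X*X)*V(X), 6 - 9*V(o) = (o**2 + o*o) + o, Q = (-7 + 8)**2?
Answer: -66677/6 ≈ -11113.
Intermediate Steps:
Q = 1 (Q = 1**2 = 1)
V(o) = 2/3 - 2*o**2/9 - o/9 (V(o) = 2/3 - ((o**2 + o*o) + o)/9 = 2/3 - ((o**2 + o**2) + o)/9 = 2/3 - (2*o**2 + o)/9 = 2/3 - (o + 2*o**2)/9 = 2/3 + (-2*o**2/9 - o/9) = 2/3 - 2*o**2/9 - o/9)
M(w, X) = 3 + X**2*(2/3 - 2*X**2/9 - X/9)/2 (M(w, X) = 3 + ((X*X)*(2/3 - 2*X**2/9 - X/9))/2 = 3 + (X**2*(2/3 - 2*X**2/9 - X/9))/2 = 3 + X**2*(2/3 - 2*X**2/9 - X/9)/2)
M(108, Q) + ((-7401 + 9403) - 13118) = (3 + (1/18)*1**2*(6 - 1*1 - 2*1**2)) + ((-7401 + 9403) - 13118) = (3 + (1/18)*1*(6 - 1 - 2*1)) + (2002 - 13118) = (3 + (1/18)*1*(6 - 1 - 2)) - 11116 = (3 + (1/18)*1*3) - 11116 = (3 + 1/6) - 11116 = 19/6 - 11116 = -66677/6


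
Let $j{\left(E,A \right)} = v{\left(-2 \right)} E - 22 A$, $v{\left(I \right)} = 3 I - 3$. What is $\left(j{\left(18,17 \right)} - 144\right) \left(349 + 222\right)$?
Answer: $-388280$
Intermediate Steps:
$v{\left(I \right)} = -3 + 3 I$ ($v{\left(I \right)} = 3 I - 3 = -3 + 3 I$)
$j{\left(E,A \right)} = - 22 A - 9 E$ ($j{\left(E,A \right)} = \left(-3 + 3 \left(-2\right)\right) E - 22 A = \left(-3 - 6\right) E - 22 A = - 9 E - 22 A = - 22 A - 9 E$)
$\left(j{\left(18,17 \right)} - 144\right) \left(349 + 222\right) = \left(\left(\left(-22\right) 17 - 162\right) - 144\right) \left(349 + 222\right) = \left(\left(-374 - 162\right) - 144\right) 571 = \left(-536 - 144\right) 571 = \left(-680\right) 571 = -388280$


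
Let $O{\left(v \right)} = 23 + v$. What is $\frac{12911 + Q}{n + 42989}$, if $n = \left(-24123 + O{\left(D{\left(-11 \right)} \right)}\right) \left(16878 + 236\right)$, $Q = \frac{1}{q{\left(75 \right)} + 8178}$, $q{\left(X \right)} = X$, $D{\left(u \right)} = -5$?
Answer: $- \frac{106554484}{3404279813193} \approx -3.13 \cdot 10^{-5}$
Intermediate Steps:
$Q = \frac{1}{8253}$ ($Q = \frac{1}{75 + 8178} = \frac{1}{8253} \approx 0.00012117$)
$n = -412532970$ ($n = \left(-24123 + \left(23 - 5\right)\right) \left(16878 + 236\right) = \left(-24123 + 18\right) 17114 = \left(-24105\right) 17114 = -412532970$)
$\frac{12911 + Q}{n + 42989} = \frac{12911 + \frac{1}{8253}}{-412532970 + 42989} = \frac{106554484}{8253 \left(-412489981\right)} = \frac{106554484}{8253} \left(- \frac{1}{412489981}\right) = - \frac{106554484}{3404279813193}$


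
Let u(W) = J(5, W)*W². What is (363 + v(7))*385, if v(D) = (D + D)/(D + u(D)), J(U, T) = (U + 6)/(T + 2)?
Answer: 6012930/43 ≈ 1.3984e+5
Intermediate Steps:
J(U, T) = (6 + U)/(2 + T)
u(W) = 11*W²/(2 + W) (u(W) = ((6 + 5)/(2 + W))*W² = (11/(2 + W))*W² = 11*W²/(2 + W))
v(D) = 2*D/(D + 11*D²/(2 + D)) (v(D) = (D + D)/(D + 11*D²/(2 + D)) = (2*D)/(D + 11*D²/(2 + D)) = 2*D/(D + 11*D²/(2 + D)))
(363 + v(7))*385 = (363 + (2 + 7)/(1 + 6*7))*385 = (363 + 9/(1 + 42))*385 = (363 + 9/43)*385 = (15618/43)*385 = 6012930/43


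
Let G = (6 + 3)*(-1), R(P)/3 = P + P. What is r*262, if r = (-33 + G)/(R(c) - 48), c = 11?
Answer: -1834/3 ≈ -611.33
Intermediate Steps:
R(P) = 6*P (R(P) = 3*(P + P) = 3*(2*P) = 6*P)
G = -9 (G = 9*(-1) = -9)
r = -7/3 (r = (-33 - 9)/(6*11 - 48) = -42/(66 - 48) = -42/18 = -42*1/18 = -7/3 ≈ -2.3333)
r*262 = -7/3*262 = -1834/3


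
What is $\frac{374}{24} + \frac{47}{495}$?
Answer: $\frac{31043}{1980} \approx 15.678$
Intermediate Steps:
$\frac{374}{24} + \frac{47}{495} = 374 \cdot \frac{1}{24} + 47 \cdot \frac{1}{495} = \frac{187}{12} + \frac{47}{495} = \frac{31043}{1980}$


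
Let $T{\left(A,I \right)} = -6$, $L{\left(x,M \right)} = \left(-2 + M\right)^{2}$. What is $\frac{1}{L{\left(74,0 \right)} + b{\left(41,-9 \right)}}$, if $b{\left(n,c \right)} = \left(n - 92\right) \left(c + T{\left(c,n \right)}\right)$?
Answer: $\frac{1}{769} \approx 0.0013004$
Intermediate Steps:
$b{\left(n,c \right)} = \left(-92 + n\right) \left(-6 + c\right)$ ($b{\left(n,c \right)} = \left(n - 92\right) \left(c - 6\right) = \left(-92 + n\right) \left(-6 + c\right)$)
$\frac{1}{L{\left(74,0 \right)} + b{\left(41,-9 \right)}} = \frac{1}{\left(-2 + 0\right)^{2} - -765} = \frac{1}{\left(-2\right)^{2} + \left(552 + 828 - 246 - 369\right)} = \frac{1}{4 + 765} = \frac{1}{769}$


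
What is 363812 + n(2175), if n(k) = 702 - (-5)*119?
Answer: 365109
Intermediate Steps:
n(k) = 1297 (n(k) = 702 - 1*(-595) = 702 + 595 = 1297)
363812 + n(2175) = 363812 + 1297 = 365109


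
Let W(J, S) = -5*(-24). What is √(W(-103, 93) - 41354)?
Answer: I*√41234 ≈ 203.06*I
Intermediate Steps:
W(J, S) = 120
√(W(-103, 93) - 41354) = √(120 - 41354) = √(-41234) = I*√41234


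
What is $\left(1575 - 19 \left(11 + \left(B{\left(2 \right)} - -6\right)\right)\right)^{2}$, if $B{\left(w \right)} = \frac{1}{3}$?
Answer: $\frac{13965169}{9} \approx 1.5517 \cdot 10^{6}$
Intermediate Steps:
$B{\left(w \right)} = \frac{1}{3}$
$\left(1575 - 19 \left(11 + \left(B{\left(2 \right)} - -6\right)\right)\right)^{2} = \left(1575 - 19 \left(11 + \left(\frac{1}{3} - -6\right)\right)\right)^{2} = \left(1575 - 19 \left(11 + \left(\frac{1}{3} + 6\right)\right)\right)^{2} = \left(1575 - 19 \left(11 + \frac{19}{3}\right)\right)^{2} = \left(1575 - \frac{988}{3}\right)^{2} = \left(\frac{3737}{3}\right)^{2} = \frac{13965169}{9}$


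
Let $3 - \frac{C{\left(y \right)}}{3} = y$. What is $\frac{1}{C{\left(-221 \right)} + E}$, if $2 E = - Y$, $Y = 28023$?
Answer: $- \frac{2}{26679} \approx -7.4965 \cdot 10^{-5}$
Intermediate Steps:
$C{\left(y \right)} = 9 - 3 y$
$E = - \frac{28023}{2}$ ($E = \frac{\left(-1\right) 28023}{2} = \frac{1}{2} \left(-28023\right) = - \frac{28023}{2} \approx -14012.0$)
$\frac{1}{C{\left(-221 \right)} + E} = \frac{1}{\left(9 - -663\right) - \frac{28023}{2}} = \frac{1}{\left(9 + 663\right) - \frac{28023}{2}} = \frac{1}{672 - \frac{28023}{2}} = \frac{1}{- \frac{26679}{2}} = - \frac{2}{26679}$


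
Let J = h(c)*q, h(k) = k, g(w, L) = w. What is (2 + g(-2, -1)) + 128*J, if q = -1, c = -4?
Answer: 512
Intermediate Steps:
J = 4 (J = -4*(-1) = 4)
(2 + g(-2, -1)) + 128*J = (2 - 2) + 128*4 = 0 + 512 = 512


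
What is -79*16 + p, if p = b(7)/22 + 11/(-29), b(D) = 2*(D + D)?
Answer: -402931/319 ≈ -1263.1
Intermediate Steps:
b(D) = 4*D (b(D) = 2*(2*D) = 4*D)
p = 285/319 (p = (4*7)/22 + 11/(-29) = 28*(1/22) + 11*(-1/29) = 14/11 - 11/29 = 285/319 ≈ 0.89342)
-79*16 + p = -79*16 + 285/319 = -1264 + 285/319 = -402931/319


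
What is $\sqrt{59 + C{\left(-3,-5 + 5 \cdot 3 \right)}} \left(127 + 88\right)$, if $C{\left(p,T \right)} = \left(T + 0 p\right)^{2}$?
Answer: $215 \sqrt{159} \approx 2711.0$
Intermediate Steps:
$C{\left(p,T \right)} = T^{2}$ ($C{\left(p,T \right)} = \left(T + 0\right)^{2} = T^{2}$)
$\sqrt{59 + C{\left(-3,-5 + 5 \cdot 3 \right)}} \left(127 + 88\right) = \sqrt{59 + \left(-5 + 5 \cdot 3\right)^{2}} \left(127 + 88\right) = \sqrt{59 + \left(-5 + 15\right)^{2}} \cdot 215 = \sqrt{59 + 10^{2}} \cdot 215 = \sqrt{59 + 100} \cdot 215 = \sqrt{159} \cdot 215 = 215 \sqrt{159}$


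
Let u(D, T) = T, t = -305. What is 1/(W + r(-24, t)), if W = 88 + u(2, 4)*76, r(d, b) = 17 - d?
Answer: 1/433 ≈ 0.0023095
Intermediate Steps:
W = 392 (W = 88 + 4*76 = 88 + 304 = 392)
1/(W + r(-24, t)) = 1/(392 + (17 - 1*(-24))) = 1/(392 + (17 + 24)) = 1/(392 + 41) = 1/433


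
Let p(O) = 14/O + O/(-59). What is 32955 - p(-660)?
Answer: 641416463/19470 ≈ 32944.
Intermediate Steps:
p(O) = 14/O - O/59 (p(O) = 14/O + O*(-1/59) = 14/O - O/59)
32955 - p(-660) = 32955 - (14/(-660) - 1/59*(-660)) = 32955 - (14*(-1/660) + 660/59) = 32955 - (-7/330 + 660/59) = 32955 - 1*217387/19470 = 32955 - 217387/19470 = 641416463/19470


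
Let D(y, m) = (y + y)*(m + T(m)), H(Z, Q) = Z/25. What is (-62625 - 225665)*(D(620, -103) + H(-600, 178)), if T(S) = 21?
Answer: 29320246160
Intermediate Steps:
H(Z, Q) = Z/25 (H(Z, Q) = Z*(1/25) = Z/25)
D(y, m) = 2*y*(21 + m) (D(y, m) = (y + y)*(m + 21) = (2*y)*(21 + m) = 2*y*(21 + m))
(-62625 - 225665)*(D(620, -103) + H(-600, 178)) = (-62625 - 225665)*(2*620*(21 - 103) + (1/25)*(-600)) = -288290*(2*620*(-82) - 24) = -288290*(-101680 - 24) = -288290*(-101704) = 29320246160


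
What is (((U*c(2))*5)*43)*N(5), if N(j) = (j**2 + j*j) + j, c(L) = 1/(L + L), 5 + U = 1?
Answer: -11825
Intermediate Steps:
U = -4 (U = -5 + 1 = -4)
c(L) = 1/(2*L)
N(j) = j + 2*j**2 (N(j) = (j**2 + j**2) + j = 2*j**2 + j = j + 2*j**2)
(((U*c(2))*5)*43)*N(5) = ((-2/2*5)*43)*(5*(1 + 2*5)) = ((-2/2*5)*43)*(5*(1 + 10)) = ((-4*1/4*5)*43)*(5*11) = (-1*5*43)*55 = -5*43*55 = -215*55 = -11825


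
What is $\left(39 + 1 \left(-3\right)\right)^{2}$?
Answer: $1296$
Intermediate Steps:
$\left(39 + 1 \left(-3\right)\right)^{2} = \left(39 - 3\right)^{2} = 36^{2} = 1296$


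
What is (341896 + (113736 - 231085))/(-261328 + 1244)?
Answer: -224547/260084 ≈ -0.86336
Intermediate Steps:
(341896 + (113736 - 231085))/(-261328 + 1244) = (341896 - 117349)/(-260084) = 224547*(-1/260084) = -224547/260084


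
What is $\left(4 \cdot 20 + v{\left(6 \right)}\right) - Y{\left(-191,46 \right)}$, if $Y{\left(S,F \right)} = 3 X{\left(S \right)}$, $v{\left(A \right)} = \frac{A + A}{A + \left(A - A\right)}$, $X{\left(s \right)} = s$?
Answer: $655$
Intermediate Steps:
$v{\left(A \right)} = 2$ ($v{\left(A \right)} = \frac{2 A}{A + 0} = \frac{2 A}{A} = 2$)
$Y{\left(S,F \right)} = 3 S$
$\left(4 \cdot 20 + v{\left(6 \right)}\right) - Y{\left(-191,46 \right)} = \left(4 \cdot 20 + 2\right) - 3 \left(-191\right) = \left(80 + 2\right) - -573 = 82 + 573 = 655$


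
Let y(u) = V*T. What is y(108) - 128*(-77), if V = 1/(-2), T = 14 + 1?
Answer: 19697/2 ≈ 9848.5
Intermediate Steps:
T = 15
V = -½ ≈ -0.50000
y(u) = -15/2 (y(u) = -½*15 = -15/2)
y(108) - 128*(-77) = -15/2 - 128*(-77) = -15/2 - 1*(-9856) = -15/2 + 9856 = 19697/2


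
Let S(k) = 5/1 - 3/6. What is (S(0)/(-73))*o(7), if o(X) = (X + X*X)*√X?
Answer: -252*√7/73 ≈ -9.1333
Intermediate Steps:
o(X) = √X*(X + X²) (o(X) = (X + X²)*√X = √X*(X + X²))
S(k) = 9/2 (S(k) = 5*1 - 3*⅙ = 5 - ½ = 9/2)
(S(0)/(-73))*o(7) = ((9/2)/(-73))*(7^(3/2)*(1 + 7)) = ((9/2)*(-1/73))*((7*√7)*8) = -252*√7/73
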